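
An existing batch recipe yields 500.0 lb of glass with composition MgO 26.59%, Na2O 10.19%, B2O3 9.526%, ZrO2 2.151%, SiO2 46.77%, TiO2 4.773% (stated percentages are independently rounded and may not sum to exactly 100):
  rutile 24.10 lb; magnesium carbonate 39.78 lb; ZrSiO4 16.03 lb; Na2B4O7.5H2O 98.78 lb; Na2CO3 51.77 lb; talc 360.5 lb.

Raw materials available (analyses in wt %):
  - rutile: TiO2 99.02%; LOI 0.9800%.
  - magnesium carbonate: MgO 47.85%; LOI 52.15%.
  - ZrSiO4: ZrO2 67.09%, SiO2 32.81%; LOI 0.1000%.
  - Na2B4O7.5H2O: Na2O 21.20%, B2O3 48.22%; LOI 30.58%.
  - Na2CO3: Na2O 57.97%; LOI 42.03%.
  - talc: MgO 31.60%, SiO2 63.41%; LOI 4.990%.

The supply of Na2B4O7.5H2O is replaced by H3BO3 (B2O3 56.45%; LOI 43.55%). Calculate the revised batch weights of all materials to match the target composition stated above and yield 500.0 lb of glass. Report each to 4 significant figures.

Each numeric step holds exact precision from first step to last — mid-chain values are rounded to 4 significant digits when quoted; exactly one rounding lands on each reported number — the derived quantities are recomputed starting from the weights on 500.0 lb of glass at full float precision (the totals, yield, ignition loss, net glass mass, the six compositions), as quoted within the problem or the answer.
Oxide-by-oxide targets in 500.0 lb glass:
  MgO: 26.59% × 500.0 = 133.0 lb
  Na2O: 10.19% × 500.0 = 50.95 lb
  B2O3: 9.526% × 500.0 = 47.63 lb
  ZrO2: 2.151% × 500.0 = 10.76 lb
  SiO2: 46.77% × 500.0 = 233.8 lb
  TiO2: 4.773% × 500.0 = 23.86 lb
Balance tally, oxide-wise, per the reported batch figures, under the basis named above (sum by sum, the targets are met net of answer rounding effects):
  MgO: 39.78·0.4785 + 360.5·0.3160 = 133.0 lb (target 133.0 lb)
  Na2O: 87.89·0.5797 = 50.95 lb (target 50.95 lb)
  B2O3: 84.38·0.5645 = 47.63 lb (target 47.63 lb)
  ZrO2: 16.03·0.6709 = 10.75 lb (target 10.76 lb)
  SiO2: 16.03·0.3281 + 360.5·0.6341 = 233.9 lb (target 233.8 lb)
  TiO2: 24.10·0.9902 = 23.86 lb (target 23.86 lb)
Glass mass check: total charge less LOI = 500.0 lb (per-oxide target masses sum to 500.0 lb; basis as stated: 500.0 lb — rounding explains the deltas).
Batch total: Σ batch = 612.7 lb; LOI removed, Σ of batch·LOI: 112.7 lb; as yield: glass ÷ batch → 81.61%.

Revised batch per 500.0 lb glass:
  rutile: 24.10 lb
  magnesium carbonate: 39.78 lb
  ZrSiO4: 16.03 lb
  H3BO3: 84.38 lb
  Na2CO3: 87.89 lb
  talc: 360.5 lb
Total batch = 612.7 lb; LOI loss = 112.7 lb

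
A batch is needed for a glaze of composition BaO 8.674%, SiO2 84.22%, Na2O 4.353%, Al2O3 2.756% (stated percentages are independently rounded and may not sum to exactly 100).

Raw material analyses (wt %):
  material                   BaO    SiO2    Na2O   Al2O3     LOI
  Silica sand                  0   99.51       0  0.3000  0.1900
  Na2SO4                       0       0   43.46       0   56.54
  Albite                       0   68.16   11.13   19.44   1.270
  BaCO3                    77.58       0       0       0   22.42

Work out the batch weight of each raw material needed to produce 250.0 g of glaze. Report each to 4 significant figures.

Batch per 250.0 g glaze:
  Silica sand: 189.3 g
  Na2SO4: 16.71 g
  Albite: 32.52 g
  BaCO3: 27.95 g
Total batch = 266.5 g; LOI loss = 16.49 g; yield = 93.81%

Values along the way are displayed rounded off to 4 significant figures alongside each step; all internal work runs at full precision through the solve. Each reported result receives exactly one rounding. Derived quantities, including net glass mass, the totals, yield, the four compositions, ignition loss, are computed starting from the weights at 250.0 g of glass at exact precision, exactly as shown in question or answer.
Oxide mass targets, per 250.0 g glaze:
  BaO: 8.674% × 250.0 = 21.68 g
  SiO2: 84.22% × 250.0 = 210.6 g
  Na2O: 4.353% × 250.0 = 10.88 g
  Al2O3: 2.756% × 250.0 = 6.890 g
Balance tally, oxide-wise, working from each reported weight, on the stated basis (each sum matches its target mass modulo rounding of the values):
  BaO: 27.95·0.7758 = 21.68 g (target 21.68 g)
  SiO2: 189.3·0.9951 + 32.52·0.6816 = 210.5 g (target 210.6 g)
  Na2O: 16.71·0.4346 + 32.52·0.1113 = 10.88 g (target 10.88 g)
  Al2O3: 189.3·0.003000 + 32.52·0.1944 = 6.890 g (target 6.890 g)
Mass balance on the glass: net batch after ignition = 250.0 g (the targets, summed, come to 250.0 g; against the stated basis, 250.0 g — differing by rounding only).
Whole-batch sum: Σ batch = 266.5 g; LOI removed, Σ of batch·LOI: 16.49 g; glass ÷ batch gives a yield of 93.81%.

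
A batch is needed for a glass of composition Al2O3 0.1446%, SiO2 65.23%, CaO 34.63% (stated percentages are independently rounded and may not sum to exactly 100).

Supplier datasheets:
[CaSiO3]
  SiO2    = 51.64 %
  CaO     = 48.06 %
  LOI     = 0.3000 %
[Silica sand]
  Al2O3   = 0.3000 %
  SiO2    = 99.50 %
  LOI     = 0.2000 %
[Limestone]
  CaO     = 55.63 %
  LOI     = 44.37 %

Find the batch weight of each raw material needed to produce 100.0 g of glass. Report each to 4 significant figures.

Batch per 100.0 g glass:
  CaSiO3: 33.45 g
  Silica sand: 48.20 g
  Limestone: 33.36 g
Total batch = 115.0 g; LOI loss = 15.00 g; yield = 86.96%

Each numeric step keeps exact precision all the way through; values along the way are printed, rounded to 4 significant figures, as written. Every reported number carries a single rounding. Derived quantities, including the three compositions, the totals, glass mass, LOI, yield, are computed from the batch weights per 100.0 g of glass at full precision, as given in either problem or answer.
The oxide mass targets at 100.0 g glass:
  Al2O3: 0.1446% × 100.0 = 0.1446 g
  SiO2: 65.23% × 100.0 = 65.23 g
  CaO: 34.63% × 100.0 = 34.63 g
Verifying the oxide balance given the weights on record, relative to the basis at hand (each sum matches its target mass given rounding of the digits):
  Al2O3: 48.20·0.003000 = 0.1446 g (target 0.1446 g)
  SiO2: 33.45·0.5164 + 48.20·0.9950 = 65.23 g (target 65.23 g)
  CaO: 33.45·0.4806 + 33.36·0.5563 = 34.63 g (target 34.63 g)
Glass mass check: the batch minus its LOI: 100.0 g (oxide target masses add up to 100.0 g; with the basis standing at 100.0 g — deltas are rounding alone).
Summing the batch: Σ batch = 115.0 g; Σ batch·LOI gives LOI loss = 15.00 g; the yield ratio, glass ÷ batch: 86.96%.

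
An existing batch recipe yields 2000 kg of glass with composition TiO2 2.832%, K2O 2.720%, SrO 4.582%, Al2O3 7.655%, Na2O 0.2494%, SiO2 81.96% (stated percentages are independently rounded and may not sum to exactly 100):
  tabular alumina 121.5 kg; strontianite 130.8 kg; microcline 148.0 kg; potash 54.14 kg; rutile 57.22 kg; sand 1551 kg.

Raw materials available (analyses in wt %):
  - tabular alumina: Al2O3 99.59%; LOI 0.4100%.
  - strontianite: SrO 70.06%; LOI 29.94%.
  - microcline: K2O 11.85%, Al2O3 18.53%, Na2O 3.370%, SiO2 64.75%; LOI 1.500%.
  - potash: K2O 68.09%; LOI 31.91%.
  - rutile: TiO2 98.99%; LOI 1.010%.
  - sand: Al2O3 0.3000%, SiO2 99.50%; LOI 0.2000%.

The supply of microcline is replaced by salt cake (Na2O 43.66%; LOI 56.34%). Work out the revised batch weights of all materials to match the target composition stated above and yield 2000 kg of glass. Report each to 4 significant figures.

Revised batch per 2000 kg glass:
  tabular alumina: 148.8 kg
  strontianite: 130.8 kg
  salt cake: 11.42 kg
  potash: 79.89 kg
  rutile: 57.22 kg
  sand: 1647 kg
Total batch = 2075 kg; LOI loss = 75.57 kg

The whole derivation carries full precision through the solve — intermediates are printed rounded to four significant figures across the worked steps — every reported figure includes exactly one rounding — the derived quantities, which include six oxide percentages, net glass mass, totals, yield, ignition loss, are rebuilt at full float precision, as set out in question or answer, from the weighed amounts on 2000 kg of glass.
The oxide mass targets at 2000 kg glass:
  TiO2: 2.832% × 2000 = 56.64 kg
  K2O: 2.720% × 2000 = 54.40 kg
  SrO: 4.582% × 2000 = 91.64 kg
  Al2O3: 7.655% × 2000 = 153.1 kg
  Na2O: 0.2494% × 2000 = 4.988 kg
  SiO2: 81.96% × 2000 = 1639 kg
Verifying the oxide balance from the weights as reported, per the basis as stated (every target is met by its sum modulo rounding of the values):
  TiO2: 57.22·0.9899 = 56.64 kg (target 56.64 kg)
  K2O: 79.89·0.6809 = 54.40 kg (target 54.40 kg)
  SrO: 130.8·0.7006 = 91.64 kg (target 91.64 kg)
  Al2O3: 148.8·0.9959 + 1647·0.003000 = 153.1 kg (target 153.1 kg)
  Na2O: 11.42·0.4366 = 4.986 kg (target 4.988 kg)
  SiO2: 1647·0.9950 = 1639 kg (target 1639 kg)
Glass mass check: Σ batch − LOI loss = 2000 kg (per-oxide target masses sum to 2000 kg; stated basis 2000 kg — rounding explains the deltas).
Batch total: Σ batch = 2075 kg; the LOI term Σ batch·LOI equals 75.57 kg; yield: glass divided by total = 96.36%.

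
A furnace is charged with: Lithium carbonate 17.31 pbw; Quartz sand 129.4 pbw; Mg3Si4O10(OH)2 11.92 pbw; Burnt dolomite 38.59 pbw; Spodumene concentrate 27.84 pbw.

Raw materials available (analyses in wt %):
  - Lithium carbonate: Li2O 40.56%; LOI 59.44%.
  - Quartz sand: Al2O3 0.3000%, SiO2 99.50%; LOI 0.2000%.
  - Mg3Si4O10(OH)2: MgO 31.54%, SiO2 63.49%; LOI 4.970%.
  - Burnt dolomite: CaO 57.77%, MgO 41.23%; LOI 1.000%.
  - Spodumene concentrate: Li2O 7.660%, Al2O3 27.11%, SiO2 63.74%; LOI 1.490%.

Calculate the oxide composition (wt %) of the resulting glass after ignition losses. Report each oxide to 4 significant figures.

Glass mass = 213.1 pbw (batch 225.1 − LOI 11.94).
Composition: CaO 10.46%, MgO 9.230%, Li2O 4.295%, Al2O3 3.724%, SiO2 72.29%

All internal work runs at exact precision at all times; values along the way are displayed (rounded to four significant digits) when written out; each reported result is rounded a single time — the derived quantities are re-derived at full precision (glass mass, yield, LOI, five oxide percentages, totals) using the weight values on 213.1 pbw of glass exactly as shown in the question or the answer.
What the batch supplies per oxide:
  CaO: 38.59·0.5777 = 22.29 pbw
  MgO: 11.92·0.3154 + 38.59·0.4123 = 19.67 pbw
  Li2O: 17.31·0.4056 + 27.84·0.07660 = 9.153 pbw
  Al2O3: 129.4·0.003000 + 27.84·0.2711 = 7.936 pbw
  SiO2: 129.4·0.9950 + 11.92·0.6349 + 27.84·0.6374 = 154.1 pbw
LOI: 17.31·0.5944 + 129.4·0.002000 + 11.92·0.04970 + 38.59·0.01000 + 27.84·0.01490 = 11.94 pbw
Resulting glass, batch − LOI: 225.1 − 11.94 = 213.1 pbw (equal to the oxide-mass sum)
oxide / glass × 100 gives the wt %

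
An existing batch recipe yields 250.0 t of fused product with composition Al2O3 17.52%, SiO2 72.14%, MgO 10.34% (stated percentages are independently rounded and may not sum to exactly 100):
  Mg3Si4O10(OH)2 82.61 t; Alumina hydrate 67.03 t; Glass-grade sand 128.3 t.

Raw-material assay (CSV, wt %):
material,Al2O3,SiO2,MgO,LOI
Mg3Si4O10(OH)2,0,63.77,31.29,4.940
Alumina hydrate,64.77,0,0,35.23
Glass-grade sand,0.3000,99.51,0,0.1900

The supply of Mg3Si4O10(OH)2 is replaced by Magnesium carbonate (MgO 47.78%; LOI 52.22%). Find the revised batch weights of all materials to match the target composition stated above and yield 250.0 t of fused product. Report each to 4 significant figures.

Revised batch per 250.0 t fused product:
  Magnesium carbonate: 54.10 t
  Alumina hydrate: 66.78 t
  Glass-grade sand: 181.2 t
Total batch = 302.1 t; LOI loss = 52.12 t

All arithmetic maintains full precision all the way through — the intermediate values are displayed rounded to 4 significant digits in the working — a single rounding finalizes each reported result. All derived quantities (three oxide percentages, yield, net glass mass, totals, LOI) are re-derived in full float precision starting from the weights on 250.0 t of glass as written in either problem or answer.
Target oxide masses per 250.0 t fused product:
  Al2O3: 17.52% × 250.0 = 43.80 t
  SiO2: 72.14% × 250.0 = 180.4 t
  MgO: 10.34% × 250.0 = 25.85 t
Mass-balance tally per oxide from the weights as reported, on the stated basis (summed amounts equal target values exact up to rounding of places):
  Al2O3: 66.78·0.6477 + 181.2·0.003000 = 43.80 t (target 43.80 t)
  SiO2: 181.2·0.9951 = 180.3 t (target 180.4 t)
  MgO: 54.10·0.4778 = 25.85 t (target 25.85 t)
The glass-mass cross-check: the batch minus its LOI: 250.0 t (oxide target masses add up to 250.0 t; stated basis 250.0 t — deltas are rounding alone).
Batch grand total — Σ batch = 302.1 t; the LOI term Σ batch·LOI equals 52.12 t; yield = glass ÷ total batch = 82.75%.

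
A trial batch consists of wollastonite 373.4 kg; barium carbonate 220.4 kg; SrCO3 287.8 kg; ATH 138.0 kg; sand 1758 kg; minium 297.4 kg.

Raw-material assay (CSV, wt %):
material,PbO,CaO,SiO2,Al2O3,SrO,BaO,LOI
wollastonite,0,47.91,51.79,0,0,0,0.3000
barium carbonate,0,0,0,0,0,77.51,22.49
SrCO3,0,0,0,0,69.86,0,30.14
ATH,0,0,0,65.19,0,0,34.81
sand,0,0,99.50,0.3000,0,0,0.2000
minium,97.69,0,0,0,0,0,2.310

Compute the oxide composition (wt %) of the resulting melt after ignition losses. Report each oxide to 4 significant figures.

Glass mass = 2879 kg (batch 3075 − LOI 195.9).
Composition: PbO 10.09%, CaO 6.214%, SiO2 67.47%, Al2O3 3.308%, SrO 6.983%, BaO 5.933%

Intermediates are displayed rounded to 4 significant figures across the worked steps — all arithmetic maintains full precision throughout — every reported number takes exactly one rounding. Derived quantities, including net glass mass, six oxide percentages, LOI, the yield, totals, are rebuilt from the weighed amounts per 2879 kg of glass in full precision, as they appear in the problem or answer text.
What the batch supplies per oxide:
  PbO: 297.4·0.9769 = 290.5 kg
  CaO: 373.4·0.4791 = 178.9 kg
  SiO2: 373.4·0.5179 + 1758·0.9950 = 1943 kg
  Al2O3: 138.0·0.6519 + 1758·0.003000 = 95.24 kg
  SrO: 287.8·0.6986 = 201.1 kg
  BaO: 220.4·0.7751 = 170.8 kg
LOI: 373.4·0.003000 + 220.4·0.2249 + 287.8·0.3014 + 138.0·0.3481 + 1758·0.002000 + 297.4·0.02310 = 195.9 kg
The glass mass, total less LOI, = 3075 − 195.9 = 2879 kg (consistent with Σ oxide mass)
wt % = 100 × oxide mass / glass mass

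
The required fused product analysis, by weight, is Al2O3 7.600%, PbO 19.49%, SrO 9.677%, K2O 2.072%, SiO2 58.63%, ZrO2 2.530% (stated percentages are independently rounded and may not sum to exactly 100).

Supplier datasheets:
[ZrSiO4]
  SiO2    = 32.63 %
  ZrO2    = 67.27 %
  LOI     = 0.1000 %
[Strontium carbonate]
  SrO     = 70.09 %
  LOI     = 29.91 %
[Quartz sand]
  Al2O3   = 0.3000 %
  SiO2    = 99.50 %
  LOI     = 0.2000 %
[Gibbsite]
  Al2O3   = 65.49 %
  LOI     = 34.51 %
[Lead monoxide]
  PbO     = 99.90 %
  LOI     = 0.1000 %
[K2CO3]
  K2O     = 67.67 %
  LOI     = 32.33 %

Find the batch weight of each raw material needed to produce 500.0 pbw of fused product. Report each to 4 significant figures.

The working math maintains full precision from start to finish — working values are printed rounded to four significant figures as written — each reported figure is rounded just once; derived quantities (the totals, net glass mass, six oxide percentages, yield, LOI) are computed from the batch weights on 500.0 pbw of glass at exact precision, as set out in either problem or answer.
The oxide mass targets at 500.0 pbw fused product:
  Al2O3: 7.600% × 500.0 = 38.00 pbw
  PbO: 19.49% × 500.0 = 97.45 pbw
  SrO: 9.677% × 500.0 = 48.38 pbw
  K2O: 2.072% × 500.0 = 10.36 pbw
  SiO2: 58.63% × 500.0 = 293.2 pbw
  ZrO2: 2.530% × 500.0 = 12.65 pbw
Mass-balance tally per oxide given the weights on record, for the quoted basis mass (target by target, the sums agree exact up to rounding of places):
  Al2O3: 288.5·0.003000 + 56.70·0.6549 = 38.00 pbw (target 38.00 pbw)
  PbO: 97.55·0.9990 = 97.45 pbw (target 97.45 pbw)
  SrO: 69.03·0.7009 = 48.38 pbw (target 48.38 pbw)
  K2O: 15.31·0.6767 = 10.36 pbw (target 10.36 pbw)
  SiO2: 18.80·0.3263 + 288.5·0.9950 = 293.2 pbw (target 293.2 pbw)
  ZrO2: 18.80·0.6727 = 12.65 pbw (target 12.65 pbw)
Glass-mass bookkeeping: the batch minus its LOI: 500.0 pbw (the targets, summed, come to 500.0 pbw; against the stated basis, 500.0 pbw — any gap is answer rounding).
Whole-batch sum: Σ batch = 545.9 pbw; the LOI term Σ batch·LOI equals 45.86 pbw; glass ÷ batch gives a yield of 91.60%.

Batch per 500.0 pbw fused product:
  ZrSiO4: 18.80 pbw
  Strontium carbonate: 69.03 pbw
  Quartz sand: 288.5 pbw
  Gibbsite: 56.70 pbw
  Lead monoxide: 97.55 pbw
  K2CO3: 15.31 pbw
Total batch = 545.9 pbw; LOI loss = 45.86 pbw; yield = 91.60%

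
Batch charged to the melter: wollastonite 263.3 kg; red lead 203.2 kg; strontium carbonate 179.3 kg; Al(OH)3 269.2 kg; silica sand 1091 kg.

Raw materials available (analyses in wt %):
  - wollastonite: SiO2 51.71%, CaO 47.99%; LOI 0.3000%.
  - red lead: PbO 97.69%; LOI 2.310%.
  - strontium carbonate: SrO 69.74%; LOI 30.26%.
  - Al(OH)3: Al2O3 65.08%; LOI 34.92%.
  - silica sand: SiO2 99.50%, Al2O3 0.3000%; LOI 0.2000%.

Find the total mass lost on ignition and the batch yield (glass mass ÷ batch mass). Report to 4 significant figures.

All arithmetic keeps full float precision from start to finish — intermediates appear, rounded to 4 significant digits, within the worked lines; exactly one rounding goes into each reported number — the derived quantities (yield, five oxide percentages, ignition loss, glass mass, totals) are re-derived at full precision using the weight values at 1850 kg of glass as given in either problem or answer.
Per-material ignition loss:
  wollastonite: 263.3 × 0.003000 = 0.7899 kg
  red lead: 203.2 × 0.02310 = 4.694 kg
  strontium carbonate: 179.3 × 0.3026 = 54.26 kg
  Al(OH)3: 269.2 × 0.3492 = 94.00 kg
  silica sand: 1091 × 0.002000 = 2.182 kg
Total LOI = 155.9 kg
Glass = batch − LOI = 2006 − 155.9 = 1850 kg

LOI loss = 155.9 kg; glass = 1850 kg; yield = 92.23%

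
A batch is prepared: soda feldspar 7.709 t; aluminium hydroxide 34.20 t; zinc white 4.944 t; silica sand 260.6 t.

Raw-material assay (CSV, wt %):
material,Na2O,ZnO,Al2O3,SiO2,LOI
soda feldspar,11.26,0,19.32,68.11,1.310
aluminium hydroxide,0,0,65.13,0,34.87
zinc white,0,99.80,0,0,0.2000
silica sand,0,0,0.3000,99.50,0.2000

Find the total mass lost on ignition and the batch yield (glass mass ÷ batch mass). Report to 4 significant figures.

LOI loss = 12.56 t; glass = 294.9 t; yield = 95.92%

The intermediate values are printed rounded off to 4 significant figures in the printout. Full precision is carried at every stage. Each reported number carries a single rounding. The derived quantities, including the yield, the totals, LOI, glass mass, four oxide percentages, are computed from the weighed amounts at 294.9 t of glass in full float precision as they appear in either problem or answer.
Per-material ignition loss:
  soda feldspar: 7.709 × 0.01310 = 0.1010 t
  aluminium hydroxide: 34.20 × 0.3487 = 11.93 t
  zinc white: 4.944 × 0.002000 = 0.009888 t
  silica sand: 260.6 × 0.002000 = 0.5212 t
Total LOI = 12.56 t
Glass = batch − LOI = 307.5 − 12.56 = 294.9 t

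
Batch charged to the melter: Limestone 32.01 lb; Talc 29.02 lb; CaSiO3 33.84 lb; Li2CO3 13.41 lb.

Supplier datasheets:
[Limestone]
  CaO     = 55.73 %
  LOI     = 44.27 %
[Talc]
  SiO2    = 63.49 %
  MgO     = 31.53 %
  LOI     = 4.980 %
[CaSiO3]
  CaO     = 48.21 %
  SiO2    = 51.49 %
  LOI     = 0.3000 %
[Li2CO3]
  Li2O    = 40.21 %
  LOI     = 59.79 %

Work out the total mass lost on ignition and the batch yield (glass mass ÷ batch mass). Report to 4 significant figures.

Mid-chain values are displayed with 4-significant-figure rounding alongside each step; the working math runs at exact precision in all steps; a single rounding finalizes each reported number — the derived quantities (totals, LOI, the four compositions, net glass mass, yield) are carried from the weighed amounts for 84.54 lb of glass in exact precision, exactly as shown in question or answer.
LOI of each material in turn:
  Limestone: 32.01 × 0.4427 = 14.17 lb
  Talc: 29.02 × 0.04980 = 1.445 lb
  CaSiO3: 33.84 × 0.003000 = 0.1015 lb
  Li2CO3: 13.41 × 0.5979 = 8.018 lb
Total LOI = 23.74 lb
Glass = batch − LOI = 108.3 − 23.74 = 84.54 lb

LOI loss = 23.74 lb; glass = 84.54 lb; yield = 78.08%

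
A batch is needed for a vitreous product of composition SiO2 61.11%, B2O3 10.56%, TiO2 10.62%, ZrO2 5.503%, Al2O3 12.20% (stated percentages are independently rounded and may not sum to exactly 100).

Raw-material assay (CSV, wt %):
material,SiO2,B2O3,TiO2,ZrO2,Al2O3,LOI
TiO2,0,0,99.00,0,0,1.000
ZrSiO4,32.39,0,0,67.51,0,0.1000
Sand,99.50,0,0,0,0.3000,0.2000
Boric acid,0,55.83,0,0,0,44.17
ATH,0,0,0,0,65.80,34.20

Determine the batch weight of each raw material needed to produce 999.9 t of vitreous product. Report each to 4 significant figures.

Batch per 999.9 t vitreous product:
  TiO2: 107.3 t
  ZrSiO4: 81.51 t
  Sand: 587.6 t
  Boric acid: 189.1 t
  ATH: 182.7 t
Total batch = 1148 t; LOI loss = 148.3 t; yield = 87.08%

All arithmetic carries full float precision through every step; mid-chain values are displayed rounded to four significant figures within the worked lines. A single rounding produces every reported value — derived quantities, including the totals, LOI, net glass mass, five oxide percentages, the yield, are re-derived using the weight values on 999.9 t of glass in exact precision, as set out in the problem or the answer.
Target masses of each oxide per 999.9 t vitreous product:
  SiO2: 61.11% × 999.9 = 611.0 t
  B2O3: 10.56% × 999.9 = 105.6 t
  TiO2: 10.62% × 999.9 = 106.2 t
  ZrO2: 5.503% × 999.9 = 55.02 t
  Al2O3: 12.20% × 999.9 = 122.0 t
Mass-balance tally per oxide from the weights as reported, per the basis as stated (sum by sum, the targets are met net of answer rounding effects):
  SiO2: 81.51·0.3239 + 587.6·0.9950 = 611.1 t (target 611.0 t)
  B2O3: 189.1·0.5583 = 105.6 t (target 105.6 t)
  TiO2: 107.3·0.9900 = 106.2 t (target 106.2 t)
  ZrO2: 81.51·0.6751 = 55.03 t (target 55.02 t)
  Al2O3: 587.6·0.003000 + 182.7·0.6580 = 122.0 t (target 122.0 t)
Glass-mass closure: net batch after ignition = 999.9 t (summing oxide targets gives 999.8 t; versus the stated basis of 999.9 t — gaps are rounding artifacts).
Summing the batch: Σ batch = 1148 t; LOI removed, Σ of batch·LOI: 148.3 t; glass ÷ batch gives a yield of 87.08%.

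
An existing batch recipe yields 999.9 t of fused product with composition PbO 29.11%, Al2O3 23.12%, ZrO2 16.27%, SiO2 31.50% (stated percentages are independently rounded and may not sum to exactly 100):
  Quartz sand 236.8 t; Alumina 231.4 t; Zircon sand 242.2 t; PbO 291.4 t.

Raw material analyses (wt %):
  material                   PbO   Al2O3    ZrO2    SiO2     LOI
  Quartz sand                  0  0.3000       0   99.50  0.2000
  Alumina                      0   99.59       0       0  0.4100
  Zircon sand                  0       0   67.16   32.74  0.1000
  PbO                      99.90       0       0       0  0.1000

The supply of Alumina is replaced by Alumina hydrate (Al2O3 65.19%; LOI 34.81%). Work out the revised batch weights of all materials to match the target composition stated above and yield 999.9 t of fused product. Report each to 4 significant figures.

Revised batch per 999.9 t fused product:
  Quartz sand: 236.8 t
  Alumina hydrate: 353.5 t
  Zircon sand: 242.2 t
  PbO: 291.4 t
Total batch = 1124 t; LOI loss = 124.1 t

Values along the way are rounded off to 4 significant figures wherever printed — all internal work carries full precision through the solve; each reported value is rounded once only; derived quantities, which include totals, the yield, ignition loss, net glass mass, four oxide percentages, are rebuilt at full precision, as they appear in either problem or answer, starting from the weights at 999.9 t of glass.
Oxide-by-oxide targets in 999.9 t fused product:
  PbO: 29.11% × 999.9 = 291.1 t
  Al2O3: 23.12% × 999.9 = 231.2 t
  ZrO2: 16.27% × 999.9 = 162.7 t
  SiO2: 31.50% × 999.9 = 315.0 t
Oxide-by-oxide audit from the weights as reported, on the stated basis (target by target, the sums agree inside rounding margins):
  PbO: 291.4·0.9990 = 291.1 t (target 291.1 t)
  Al2O3: 236.8·0.003000 + 353.5·0.6519 = 231.2 t (target 231.2 t)
  ZrO2: 242.2·0.6716 = 162.7 t (target 162.7 t)
  SiO2: 236.8·0.9950 + 242.2·0.3274 = 314.9 t (target 315.0 t)
Glass mass check: total batch − LOI = 999.8 t (oxide target masses add up to 999.9 t; against the stated basis, 999.9 t — differing by rounding only).
Batch total: Σ batch = 1124 t; LOI removed, Σ of batch·LOI: 124.1 t; glass ÷ batch gives a yield of 88.96%.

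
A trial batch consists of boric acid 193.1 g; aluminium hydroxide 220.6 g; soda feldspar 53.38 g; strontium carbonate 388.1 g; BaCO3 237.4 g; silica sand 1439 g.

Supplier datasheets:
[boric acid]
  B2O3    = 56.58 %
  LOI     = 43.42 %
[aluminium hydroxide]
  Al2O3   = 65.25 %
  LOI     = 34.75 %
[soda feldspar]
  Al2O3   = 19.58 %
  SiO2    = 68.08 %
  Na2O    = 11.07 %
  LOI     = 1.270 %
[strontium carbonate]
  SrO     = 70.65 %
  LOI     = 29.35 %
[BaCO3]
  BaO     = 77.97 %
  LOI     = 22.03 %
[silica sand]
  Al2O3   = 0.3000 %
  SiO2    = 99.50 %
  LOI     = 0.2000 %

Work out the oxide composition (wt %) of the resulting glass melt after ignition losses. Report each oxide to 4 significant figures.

Glass mass = 2201 g (batch 2532 − LOI 330.3).
Composition: BaO 8.409%, Al2O3 7.210%, B2O3 4.963%, SiO2 66.69%, SrO 12.46%, Na2O 0.2684%

Working values are shown rounded to four significant figures alongside each step — all internal work keeps full precision in every operation — a single rounding produces every reported figure; all derived quantities are re-derived in exact precision (the totals, LOI, the six compositions, the yield, glass mass) from the weighed amounts for 2201 g of glass, precisely as stated by the problem or the answer.
Delivered oxide masses:
  BaO: 237.4·0.7797 = 185.1 g
  Al2O3: 220.6·0.6525 + 53.38·0.1958 + 1439·0.003000 = 158.7 g
  B2O3: 193.1·0.5658 = 109.3 g
  SiO2: 53.38·0.6808 + 1439·0.9950 = 1468 g
  SrO: 388.1·0.7065 = 274.2 g
  Na2O: 53.38·0.1107 = 5.909 g
LOI: 193.1·0.4342 + 220.6·0.3475 + 53.38·0.01270 + 388.1·0.2935 + 237.4·0.2203 + 1439·0.002000 = 330.3 g
Net of LOI, the glass mass = 2532 − 330.3 = 2201 g (= the summed oxide contributions)
oxide / glass × 100 gives the wt %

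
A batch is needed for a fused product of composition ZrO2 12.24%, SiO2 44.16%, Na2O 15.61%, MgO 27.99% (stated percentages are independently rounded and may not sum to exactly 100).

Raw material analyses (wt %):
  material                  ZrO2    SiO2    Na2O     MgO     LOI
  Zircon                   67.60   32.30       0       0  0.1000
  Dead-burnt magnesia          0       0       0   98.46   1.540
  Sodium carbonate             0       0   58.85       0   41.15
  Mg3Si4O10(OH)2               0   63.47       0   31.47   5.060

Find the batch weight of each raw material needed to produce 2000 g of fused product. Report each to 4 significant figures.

Mid-chain values are shown, rounded to 4 significant figures, alongside each step; every computation keeps exact precision through the solve. Every reported figure is rounded a single time. Derived quantities, including four oxide percentages, glass mass, totals, ignition loss, the yield, are rebuilt from the batch weights on 2000 g of glass in full float precision, as they appear in the question or the answer.
The oxide mass targets at 2000 g fused product:
  ZrO2: 12.24% × 2000 = 244.8 g
  SiO2: 44.16% × 2000 = 883.2 g
  Na2O: 15.61% × 2000 = 312.2 g
  MgO: 27.99% × 2000 = 559.8 g
Mass-balance tally per oxide with the batch weights as given, under the basis named above (delivered sums recover each target within answer rounding):
  ZrO2: 362.1·0.6760 = 244.8 g (target 244.8 g)
  SiO2: 362.1·0.3230 + 1207·0.6347 = 883.0 g (target 883.2 g)
  Na2O: 530.5·0.5885 = 312.2 g (target 312.2 g)
  MgO: 182.7·0.9846 + 1207·0.3147 = 559.7 g (target 559.8 g)
Auditing the glass mass value: the batch minus its LOI: 2000 g (per-oxide target masses sum to 2000 g; stated basis 2000 g — rounding explains the deltas).
Summing the batch: Σ batch = 2282 g; loss to ignition Σ batch·LOI = 282.6 g; yield: glass divided by total = 87.62%.

Batch per 2000 g fused product:
  Zircon: 362.1 g
  Dead-burnt magnesia: 182.7 g
  Sodium carbonate: 530.5 g
  Mg3Si4O10(OH)2: 1207 g
Total batch = 2282 g; LOI loss = 282.6 g; yield = 87.62%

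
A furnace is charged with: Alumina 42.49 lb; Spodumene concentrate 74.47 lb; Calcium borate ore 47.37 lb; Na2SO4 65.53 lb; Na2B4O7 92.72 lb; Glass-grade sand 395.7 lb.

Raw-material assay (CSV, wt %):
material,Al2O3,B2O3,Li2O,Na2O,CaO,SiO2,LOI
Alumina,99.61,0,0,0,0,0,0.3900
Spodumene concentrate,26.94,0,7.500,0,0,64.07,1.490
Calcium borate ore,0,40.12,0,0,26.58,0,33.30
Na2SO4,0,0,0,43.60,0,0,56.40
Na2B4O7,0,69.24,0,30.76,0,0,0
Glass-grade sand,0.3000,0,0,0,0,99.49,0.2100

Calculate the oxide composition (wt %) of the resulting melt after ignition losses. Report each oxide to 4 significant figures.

The working math keeps exact precision in every operation; the intermediate values are shown with 4-significant-figure rounding in the working. Every reported figure receives exactly one rounding — derived quantities are computed from the batch weights at 663.4 lb of glass in full float precision (the yield, six oxide percentages, LOI, totals, net glass mass) as given in either problem or answer.
Oxide masses out of the charge:
  Al2O3: 42.49·0.9961 + 74.47·0.2694 + 395.7·0.003000 = 63.57 lb
  B2O3: 47.37·0.4012 + 92.72·0.6924 = 83.20 lb
  Li2O: 74.47·0.07500 = 5.585 lb
  Na2O: 65.53·0.4360 + 92.72·0.3076 = 57.09 lb
  CaO: 47.37·0.2658 = 12.59 lb
  SiO2: 74.47·0.6407 + 395.7·0.9949 = 441.4 lb
LOI: 42.49·0.003900 + 74.47·0.01490 + 47.37·0.3330 + 65.53·0.5640 + 395.7·0.002100 = 54.84 lb
Glass mass = batch − LOI = 718.3 − 54.84 = 663.4 lb (= Σ oxide masses)
wt % = oxide mass / glass mass × 100

Glass mass = 663.4 lb (batch 718.3 − LOI 54.84).
Composition: Al2O3 9.582%, B2O3 12.54%, Li2O 0.8419%, Na2O 8.605%, CaO 1.898%, SiO2 66.53%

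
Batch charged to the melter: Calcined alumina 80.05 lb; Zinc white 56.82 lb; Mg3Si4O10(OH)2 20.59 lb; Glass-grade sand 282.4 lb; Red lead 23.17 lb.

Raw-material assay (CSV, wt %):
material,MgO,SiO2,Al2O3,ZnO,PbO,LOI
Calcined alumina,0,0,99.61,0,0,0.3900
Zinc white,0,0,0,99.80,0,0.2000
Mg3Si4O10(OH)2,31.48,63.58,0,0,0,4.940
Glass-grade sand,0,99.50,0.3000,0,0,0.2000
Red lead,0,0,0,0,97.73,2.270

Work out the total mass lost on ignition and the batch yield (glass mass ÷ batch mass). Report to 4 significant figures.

LOI loss = 2.534 lb; glass = 460.5 lb; yield = 99.45%

Mid-chain values are displayed (rounded to four significant figures) in the printout; all arithmetic carries full float precision all the way through — every reported value takes just one rounding — the derived quantities, including LOI, net glass mass, yield, totals, the five compositions, are recomputed from the weighed amounts per 460.5 lb of glass at full float precision, as written in the problem or answer text.
Per-material ignition loss:
  Calcined alumina: 80.05 × 0.003900 = 0.3122 lb
  Zinc white: 56.82 × 0.002000 = 0.1136 lb
  Mg3Si4O10(OH)2: 20.59 × 0.04940 = 1.017 lb
  Glass-grade sand: 282.4 × 0.002000 = 0.5648 lb
  Red lead: 23.17 × 0.02270 = 0.5260 lb
Total LOI = 2.534 lb
Glass = batch − LOI = 463.0 − 2.534 = 460.5 lb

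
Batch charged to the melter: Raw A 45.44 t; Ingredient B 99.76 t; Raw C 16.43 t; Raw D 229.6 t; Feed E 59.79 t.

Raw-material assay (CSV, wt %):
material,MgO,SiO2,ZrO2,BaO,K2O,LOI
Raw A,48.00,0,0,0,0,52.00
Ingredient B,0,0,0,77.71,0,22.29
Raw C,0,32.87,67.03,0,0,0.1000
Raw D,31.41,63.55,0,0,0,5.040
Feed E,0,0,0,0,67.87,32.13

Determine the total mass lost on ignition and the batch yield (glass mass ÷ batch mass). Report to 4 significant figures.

The working math runs at full float precision from start to finish. Working values are displayed, rounded to 4 significant figures, at each printed step — every reported figure is rounded a single time; the derived quantities are rebuilt at full precision (the five compositions, net glass mass, the totals, LOI, the yield) starting from the weights on 374.4 t of glass, exactly as shown in problem or answer.
Loss on ignition, line by line:
  Raw A: 45.44 × 0.5200 = 23.63 t
  Ingredient B: 99.76 × 0.2229 = 22.24 t
  Raw C: 16.43 × 0.001000 = 0.01643 t
  Raw D: 229.6 × 0.05040 = 11.57 t
  Feed E: 59.79 × 0.3213 = 19.21 t
Total LOI = 76.66 t
Glass = batch − LOI = 451.0 − 76.66 = 374.4 t

LOI loss = 76.66 t; glass = 374.4 t; yield = 83.00%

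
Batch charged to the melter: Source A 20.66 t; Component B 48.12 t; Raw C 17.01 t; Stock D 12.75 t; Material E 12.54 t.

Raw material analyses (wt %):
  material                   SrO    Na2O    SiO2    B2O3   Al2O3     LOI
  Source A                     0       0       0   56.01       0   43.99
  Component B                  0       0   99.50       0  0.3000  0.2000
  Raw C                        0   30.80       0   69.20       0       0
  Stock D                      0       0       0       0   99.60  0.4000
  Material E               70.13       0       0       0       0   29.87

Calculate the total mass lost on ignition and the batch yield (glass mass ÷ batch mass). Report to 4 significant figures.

LOI loss = 12.98 t; glass = 98.10 t; yield = 88.31%

The intermediate values are printed with 4-significant-figure rounding in the printout; every computation runs at exact precision at every stage — each reported value includes exactly one rounding — all derived quantities, including the yield, ignition loss, totals, five oxide percentages, net glass mass, are recomputed from the batch weights per 98.10 t of glass in full float precision, as given in the question or the answer.
Each material's LOI contribution:
  Source A: 20.66 × 0.4399 = 9.088 t
  Component B: 48.12 × 0.002000 = 0.09624 t
  Raw C: 17.01 × 0 = 0 t
  Stock D: 12.75 × 0.004000 = 0.05100 t
  Material E: 12.54 × 0.2987 = 3.746 t
Total LOI = 12.98 t
Glass = batch − LOI = 111.1 − 12.98 = 98.10 t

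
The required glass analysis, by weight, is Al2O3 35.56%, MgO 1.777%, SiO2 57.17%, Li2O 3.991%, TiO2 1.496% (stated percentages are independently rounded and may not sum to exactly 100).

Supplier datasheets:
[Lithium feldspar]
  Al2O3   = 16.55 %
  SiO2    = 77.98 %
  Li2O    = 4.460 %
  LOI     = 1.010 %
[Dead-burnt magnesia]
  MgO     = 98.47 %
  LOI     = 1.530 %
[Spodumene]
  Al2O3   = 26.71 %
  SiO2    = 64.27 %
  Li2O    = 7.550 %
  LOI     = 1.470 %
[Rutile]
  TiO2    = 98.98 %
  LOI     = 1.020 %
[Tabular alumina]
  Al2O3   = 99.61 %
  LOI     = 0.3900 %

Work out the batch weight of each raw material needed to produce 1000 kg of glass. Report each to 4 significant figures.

Values along the way are displayed, rounded to four significant figures, between the steps. The working math carries exact precision throughout; every reported result is rounded a single time. Derived quantities, including glass mass, the yield, ignition loss, totals, the five compositions, are computed from the batch weights for 1000 kg of glass at exact precision, precisely as stated by the problem or the answer.
Oxide-by-oxide targets in 1000 kg glass:
  Al2O3: 35.56% × 1000 = 355.6 kg
  MgO: 1.777% × 1000 = 17.77 kg
  SiO2: 57.17% × 1000 = 571.7 kg
  Li2O: 3.991% × 1000 = 39.91 kg
  TiO2: 1.496% × 1000 = 14.96 kg
A balance pass over the oxides, using the reported weights, at the basis given (sum by sum, the targets are met exact up to rounding of places):
  Al2O3: 579.7·0.1655 + 186.2·0.2671 + 210.8·0.9961 = 355.7 kg (target 355.6 kg)
  MgO: 18.05·0.9847 = 17.77 kg (target 17.77 kg)
  SiO2: 579.7·0.7798 + 186.2·0.6427 = 571.7 kg (target 571.7 kg)
  Li2O: 579.7·0.04460 + 186.2·0.07550 = 39.91 kg (target 39.91 kg)
  TiO2: 15.11·0.9898 = 14.96 kg (target 14.96 kg)
Auditing the glass mass value: Σ batch − LOI loss = 1000 kg (the Σ of target masses is 999.9 kg; versus the stated basis of 1000 kg — any gap is answer rounding).
Batch grand total — Σ batch = 1010 kg; LOI loss = Σ batch·LOI = 9.845 kg; glass ÷ batch gives a yield of 99.03%.

Batch per 1000 kg glass:
  Lithium feldspar: 579.7 kg
  Dead-burnt magnesia: 18.05 kg
  Spodumene: 186.2 kg
  Rutile: 15.11 kg
  Tabular alumina: 210.8 kg
Total batch = 1010 kg; LOI loss = 9.845 kg; yield = 99.03%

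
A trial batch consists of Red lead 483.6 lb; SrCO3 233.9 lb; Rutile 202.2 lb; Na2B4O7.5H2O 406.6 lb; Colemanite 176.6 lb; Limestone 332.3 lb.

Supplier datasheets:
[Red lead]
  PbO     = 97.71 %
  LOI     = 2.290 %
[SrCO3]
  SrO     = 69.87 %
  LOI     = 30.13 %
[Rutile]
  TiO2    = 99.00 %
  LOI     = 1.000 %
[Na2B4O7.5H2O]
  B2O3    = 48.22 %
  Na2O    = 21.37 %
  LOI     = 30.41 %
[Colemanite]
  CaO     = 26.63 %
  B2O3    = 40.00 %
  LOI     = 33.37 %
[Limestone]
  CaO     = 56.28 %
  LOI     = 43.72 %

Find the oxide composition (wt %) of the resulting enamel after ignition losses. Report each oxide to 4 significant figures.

The intermediate values are shown rounded to four significant digits across the worked steps; full precision is carried at all times — each reported number is rounded only once; all derived quantities, including LOI, net glass mass, the six compositions, yield, the totals, are recomputed starting from the weights per 1424 lb of glass at exact precision, as set out in the problem or the answer.
What the batch supplies per oxide:
  TiO2: 202.2·0.9900 = 200.2 lb
  CaO: 176.6·0.2663 + 332.3·0.5628 = 234.0 lb
  PbO: 483.6·0.9771 = 472.5 lb
  SrO: 233.9·0.6987 = 163.4 lb
  B2O3: 406.6·0.4822 + 176.6·0.4000 = 266.7 lb
  Na2O: 406.6·0.2137 = 86.89 lb
LOI: 483.6·0.02290 + 233.9·0.3013 + 202.2·0.01000 + 406.6·0.3041 + 176.6·0.3337 + 332.3·0.4372 = 411.4 lb
Resulting glass, batch − LOI: 1835 − 411.4 = 1424 lb (= Σ oxide masses)
wt % = 100 × oxide mass / glass mass

Glass mass = 1424 lb (batch 1835 − LOI 411.4).
Composition: TiO2 14.06%, CaO 16.44%, PbO 33.19%, SrO 11.48%, B2O3 18.73%, Na2O 6.103%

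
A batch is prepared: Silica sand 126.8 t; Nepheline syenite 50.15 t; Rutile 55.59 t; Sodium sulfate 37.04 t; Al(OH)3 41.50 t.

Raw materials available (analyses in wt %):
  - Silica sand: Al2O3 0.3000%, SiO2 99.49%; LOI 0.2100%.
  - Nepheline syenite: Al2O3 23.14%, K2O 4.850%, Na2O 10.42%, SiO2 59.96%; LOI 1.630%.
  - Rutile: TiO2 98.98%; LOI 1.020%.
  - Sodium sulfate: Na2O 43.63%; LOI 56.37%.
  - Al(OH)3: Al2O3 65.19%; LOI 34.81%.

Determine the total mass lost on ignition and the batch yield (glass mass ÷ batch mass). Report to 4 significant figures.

All arithmetic carries full precision throughout; mid-chain values are printed (rounded to 4 significant digits) across the worked steps — every reported value carries a single rounding — all derived quantities, including ignition loss, totals, yield, glass mass, five oxide percentages, are recomputed using the weight values per 274.1 t of glass in full float precision, as they appear in the problem or the answer.
LOI of each material in turn:
  Silica sand: 126.8 × 0.002100 = 0.2663 t
  Nepheline syenite: 50.15 × 0.01630 = 0.8174 t
  Rutile: 55.59 × 0.01020 = 0.5670 t
  Sodium sulfate: 37.04 × 0.5637 = 20.88 t
  Al(OH)3: 41.50 × 0.3481 = 14.45 t
Total LOI = 36.98 t
Glass = batch − LOI = 311.1 − 36.98 = 274.1 t

LOI loss = 36.98 t; glass = 274.1 t; yield = 88.11%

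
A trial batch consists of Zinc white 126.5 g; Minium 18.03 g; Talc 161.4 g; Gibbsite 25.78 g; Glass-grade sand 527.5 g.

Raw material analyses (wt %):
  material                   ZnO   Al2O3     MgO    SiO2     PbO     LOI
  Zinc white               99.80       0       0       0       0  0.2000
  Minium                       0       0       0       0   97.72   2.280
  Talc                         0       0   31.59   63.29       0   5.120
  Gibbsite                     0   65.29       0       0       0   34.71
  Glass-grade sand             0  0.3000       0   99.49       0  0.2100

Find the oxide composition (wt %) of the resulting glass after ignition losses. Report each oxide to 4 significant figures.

Glass mass = 840.2 g (batch 859.2 − LOI 18.98).
Composition: ZnO 15.03%, Al2O3 2.192%, MgO 6.068%, SiO2 74.62%, PbO 2.097%

Mid-chain values are shown rounded to 4 significant digits across the worked steps — all arithmetic carries exact precision at every stage; each reported result is rounded once only. The derived quantities are recomputed at full precision (glass mass, totals, yield, five oxide percentages, LOI) from the weighed amounts per 840.2 g of glass, as set out in the problem or the answer.
Delivered oxide masses:
  ZnO: 126.5·0.9980 = 126.2 g
  Al2O3: 25.78·0.6529 + 527.5·0.003000 = 18.41 g
  MgO: 161.4·0.3159 = 50.99 g
  SiO2: 161.4·0.6329 + 527.5·0.9949 = 627.0 g
  PbO: 18.03·0.9772 = 17.62 g
LOI: 126.5·0.002000 + 18.03·0.02280 + 161.4·0.05120 + 25.78·0.3471 + 527.5·0.002100 = 18.98 g
Net of LOI, the glass mass = 859.2 − 18.98 = 840.2 g (= the summed oxide contributions)
oxide / glass × 100 gives the wt %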